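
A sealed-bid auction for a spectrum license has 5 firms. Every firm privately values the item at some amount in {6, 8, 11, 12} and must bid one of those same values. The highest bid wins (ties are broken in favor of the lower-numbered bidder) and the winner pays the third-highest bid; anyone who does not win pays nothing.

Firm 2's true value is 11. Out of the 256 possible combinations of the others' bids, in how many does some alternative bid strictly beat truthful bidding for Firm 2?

32

Others bid (6, 6, 6, 12): truth gives 0; bid 12 gives 5 > 0. Violating.
Others bid (6, 6, 8, 12): truth gives 0; bid 12 gives 3 > 0. Violating.
Others bid (6, 6, 12, 6): truth gives 0; bid 12 gives 5 > 0. Violating.
Others bid (6, 6, 12, 8): truth gives 0; bid 12 gives 3 > 0. Violating.
Others bid (6, 6, 6, 6): truth gives 5; no alternative beats it.
Others bid (6, 6, 6, 8): truth gives 5; no alternative beats it.
(Checking all 256 profiles: 32 have a profitable deviation, 224 do not.)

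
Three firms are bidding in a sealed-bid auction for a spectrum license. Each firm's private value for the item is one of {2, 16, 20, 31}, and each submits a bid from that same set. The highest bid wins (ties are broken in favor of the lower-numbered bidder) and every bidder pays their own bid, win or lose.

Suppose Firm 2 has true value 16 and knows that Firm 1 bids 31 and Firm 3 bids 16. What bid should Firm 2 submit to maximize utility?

2

Bid 2: loses but pays 2, utility -2.
Bid 16: loses but pays 16, utility -16.
Bid 20: loses but pays 20, utility -20.
Bid 31: loses but pays 31, utility -31.
The best choice is 2 with utility -2.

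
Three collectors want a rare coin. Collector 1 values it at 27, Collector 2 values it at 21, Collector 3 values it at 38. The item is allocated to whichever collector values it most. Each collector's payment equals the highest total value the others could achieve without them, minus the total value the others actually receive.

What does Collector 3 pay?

Collector 3 has the highest value and receives the item.
Without Collector 3, the item would go to the next-highest value, 27, so the others could achieve 27.
With Collector 3 present and winning, the others receive nothing, so their total is 0.
Payment = 27 - 0 = 27.

27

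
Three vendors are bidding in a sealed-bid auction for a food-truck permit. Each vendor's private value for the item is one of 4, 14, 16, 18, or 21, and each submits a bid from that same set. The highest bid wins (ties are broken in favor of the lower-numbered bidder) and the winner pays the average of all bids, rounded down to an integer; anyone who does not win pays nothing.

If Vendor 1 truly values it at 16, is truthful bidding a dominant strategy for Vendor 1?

No

Consider the case where Vendor 2 bids 4 and Vendor 3 bids 4.
Truthful bid 16: wins, pays 8, utility 16 - 8 = 8.
Bid 4 instead: wins, pays 4, utility 16 - 4 = 12.
Since 12 > 8, bidding 4 is strictly better here, so truthful bidding is not dominant.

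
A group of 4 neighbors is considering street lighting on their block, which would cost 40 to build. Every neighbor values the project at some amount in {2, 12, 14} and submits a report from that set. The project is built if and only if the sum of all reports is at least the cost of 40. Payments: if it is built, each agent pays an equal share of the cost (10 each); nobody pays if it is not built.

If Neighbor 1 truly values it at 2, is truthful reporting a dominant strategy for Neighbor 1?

Check each profile of the others' reports and compare truth against every alternative report.
Others report (2, 12, 14): truth gives 0, best alternative gives -8.
Others report (2, 14, 12): truth gives 0, best alternative gives -8.
Others report (2, 14, 14): truth gives 0, best alternative gives -8.
Others report (12, 2, 14): truth gives 0, best alternative gives -8.
Others report (12, 12, 12): truth gives 0, best alternative gives -8.
Others report (12, 14, 2): truth gives 0, best alternative gives -8.
(Remaining 21 profiles checked similarly; truth is weakly best in each.)
In every case the truthful report is at least as good as any alternative, so it is a dominant strategy.

Yes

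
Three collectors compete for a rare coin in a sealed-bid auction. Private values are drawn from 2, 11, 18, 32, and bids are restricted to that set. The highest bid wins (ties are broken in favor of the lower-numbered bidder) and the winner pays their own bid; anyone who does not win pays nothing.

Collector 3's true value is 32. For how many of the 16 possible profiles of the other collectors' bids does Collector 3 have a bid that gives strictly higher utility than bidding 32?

Others bid (2, 2): truth gives 0; bid 11 gives 21 > 0. Violating.
Others bid (2, 11): truth gives 0; bid 18 gives 14 > 0. Violating.
Others bid (11, 2): truth gives 0; bid 18 gives 14 > 0. Violating.
Others bid (11, 11): truth gives 0; bid 18 gives 14 > 0. Violating.
Others bid (2, 18): truth gives 0; no alternative beats it.
Others bid (2, 32): truth gives 0; no alternative beats it.
(Checking all 16 profiles: 4 have a profitable deviation, 12 do not.)

4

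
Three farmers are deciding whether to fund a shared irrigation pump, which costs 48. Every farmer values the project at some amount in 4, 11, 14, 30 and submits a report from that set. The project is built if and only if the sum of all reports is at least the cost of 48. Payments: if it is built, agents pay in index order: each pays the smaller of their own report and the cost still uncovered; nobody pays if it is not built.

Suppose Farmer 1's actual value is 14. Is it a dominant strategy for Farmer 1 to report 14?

No

Consider the case where Farmer 2 reports 11 and Farmer 3 reports 30.
Truthful report 14: project built, pays 14, utility 14 - 14 = 0.
Report 11 instead: project built, pays 11, utility 14 - 11 = 3.
Since 3 > 0, reporting 11 is strictly better here, so truthful reporting is not dominant.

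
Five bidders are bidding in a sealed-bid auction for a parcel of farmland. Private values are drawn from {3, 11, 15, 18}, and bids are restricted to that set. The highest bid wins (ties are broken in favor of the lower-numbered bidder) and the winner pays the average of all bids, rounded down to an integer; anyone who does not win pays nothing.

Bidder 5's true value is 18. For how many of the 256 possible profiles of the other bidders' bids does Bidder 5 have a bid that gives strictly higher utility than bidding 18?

Others bid (3, 3, 3, 3): truth gives 12; bid 11 gives 14 > 12. Violating.
Others bid (3, 3, 11, 11): truth gives 9; bid 15 gives 10 > 9. Violating.
Others bid (3, 11, 3, 11): truth gives 9; bid 15 gives 10 > 9. Violating.
Others bid (3, 11, 11, 3): truth gives 9; bid 15 gives 10 > 9. Violating.
Others bid (3, 3, 3, 11): truth gives 11; no alternative beats it.
Others bid (3, 3, 3, 15): truth gives 10; no alternative beats it.
(Checking all 256 profiles: 8 have a profitable deviation, 248 do not.)

8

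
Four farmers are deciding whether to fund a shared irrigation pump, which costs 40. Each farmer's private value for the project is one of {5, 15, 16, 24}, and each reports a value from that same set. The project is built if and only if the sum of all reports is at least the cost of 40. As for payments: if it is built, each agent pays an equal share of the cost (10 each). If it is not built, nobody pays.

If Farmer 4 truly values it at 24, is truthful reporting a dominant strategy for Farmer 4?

Check each profile of the others' reports and compare truth against every alternative report.
Others report (5, 5, 15): truth gives 14, best alternative gives 14.
Others report (5, 5, 16): truth gives 14, best alternative gives 14.
Others report (5, 5, 24): truth gives 14, best alternative gives 14.
Others report (5, 15, 5): truth gives 14, best alternative gives 14.
Others report (5, 15, 15): truth gives 14, best alternative gives 14.
Others report (5, 15, 16): truth gives 14, best alternative gives 14.
(Remaining 58 profiles checked similarly; truth is weakly best in each.)
In every case the truthful report is at least as good as any alternative, so it is a dominant strategy.

Yes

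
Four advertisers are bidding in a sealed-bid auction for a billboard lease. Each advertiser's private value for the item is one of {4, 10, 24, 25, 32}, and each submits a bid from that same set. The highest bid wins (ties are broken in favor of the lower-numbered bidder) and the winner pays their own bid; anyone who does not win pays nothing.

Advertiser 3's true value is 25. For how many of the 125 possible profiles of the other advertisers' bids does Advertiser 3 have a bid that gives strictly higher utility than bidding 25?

Others bid (4, 4, 4): truth gives 0; bid 10 gives 15 > 0. Violating.
Others bid (4, 4, 10): truth gives 0; bid 10 gives 15 > 0. Violating.
Others bid (4, 4, 24): truth gives 0; bid 24 gives 1 > 0. Violating.
Others bid (4, 10, 4): truth gives 0; bid 24 gives 1 > 0. Violating.
Others bid (4, 4, 25): truth gives 0; no alternative beats it.
Others bid (4, 4, 32): truth gives 0; no alternative beats it.
(Checking all 125 profiles: 12 have a profitable deviation, 113 do not.)

12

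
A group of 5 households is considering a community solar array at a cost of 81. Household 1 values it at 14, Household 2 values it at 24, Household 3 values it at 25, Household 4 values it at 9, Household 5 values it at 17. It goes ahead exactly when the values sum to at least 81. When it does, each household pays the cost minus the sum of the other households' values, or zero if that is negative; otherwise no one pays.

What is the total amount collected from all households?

Total value 89 ≥ cost 81, so it is built.
Household 1: others sum to 75; max(0, 81 - 75) = 6.
Household 2: others sum to 65; max(0, 81 - 65) = 16.
Household 3: others sum to 64; max(0, 81 - 64) = 17.
Household 4: others sum to 80; max(0, 81 - 80) = 1.
Household 5: others sum to 72; max(0, 81 - 72) = 9.
Total collected = 6 + 16 + 17 + 1 + 9 = 49.

49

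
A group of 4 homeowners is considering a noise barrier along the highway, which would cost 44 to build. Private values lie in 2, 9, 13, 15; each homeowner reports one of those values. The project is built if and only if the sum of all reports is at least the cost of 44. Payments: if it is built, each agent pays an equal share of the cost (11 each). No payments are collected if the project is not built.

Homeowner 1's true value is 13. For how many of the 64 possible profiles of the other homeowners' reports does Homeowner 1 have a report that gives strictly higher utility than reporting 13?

Others report (2, 13, 15): truth gives 0; report 15 gives 2 > 0. Violating.
Others report (2, 15, 13): truth gives 0; report 15 gives 2 > 0. Violating.
Others report (13, 2, 15): truth gives 0; report 15 gives 2 > 0. Violating.
Others report (13, 15, 2): truth gives 0; report 15 gives 2 > 0. Violating.
Others report (2, 2, 2): truth gives 0; no alternative beats it.
Others report (2, 2, 9): truth gives 0; no alternative beats it.
(Checking all 64 profiles: 6 have a profitable deviation, 58 do not.)

6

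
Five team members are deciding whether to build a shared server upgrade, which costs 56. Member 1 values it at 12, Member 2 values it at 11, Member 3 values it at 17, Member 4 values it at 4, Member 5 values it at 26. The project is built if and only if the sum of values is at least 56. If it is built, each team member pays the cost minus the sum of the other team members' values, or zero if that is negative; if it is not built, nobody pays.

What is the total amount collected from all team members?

Total value 70 ≥ cost 56, so it is built.
Member 1: others sum to 58; max(0, 56 - 58) = 0.
Member 2: others sum to 59; max(0, 56 - 59) = 0.
Member 3: others sum to 53; max(0, 56 - 53) = 3.
Member 4: others sum to 66; max(0, 56 - 66) = 0.
Member 5: others sum to 44; max(0, 56 - 44) = 12.
Total collected = 0 + 0 + 3 + 0 + 12 = 15.

15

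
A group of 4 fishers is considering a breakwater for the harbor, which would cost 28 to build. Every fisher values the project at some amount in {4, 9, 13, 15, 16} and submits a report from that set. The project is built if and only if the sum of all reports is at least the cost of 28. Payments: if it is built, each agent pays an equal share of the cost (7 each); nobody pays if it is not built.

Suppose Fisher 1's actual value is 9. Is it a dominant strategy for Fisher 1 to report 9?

No

Consider the case where Fisher 2 reports 4, Fisher 3 reports 4 and Fisher 4 reports 4.
Truthful report 9: project not built, utility 0.
Report 16 instead: project built, pays 7, utility 9 - 7 = 2.
Since 2 > 0, reporting 16 is strictly better here, so truthful reporting is not dominant.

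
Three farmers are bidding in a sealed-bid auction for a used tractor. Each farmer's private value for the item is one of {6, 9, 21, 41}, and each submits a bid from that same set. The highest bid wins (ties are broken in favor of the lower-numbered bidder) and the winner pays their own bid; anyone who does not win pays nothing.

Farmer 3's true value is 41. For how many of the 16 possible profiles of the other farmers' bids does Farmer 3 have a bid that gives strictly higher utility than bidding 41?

Others bid (6, 6): truth gives 0; bid 9 gives 32 > 0. Violating.
Others bid (6, 9): truth gives 0; bid 21 gives 20 > 0. Violating.
Others bid (9, 6): truth gives 0; bid 21 gives 20 > 0. Violating.
Others bid (9, 9): truth gives 0; bid 21 gives 20 > 0. Violating.
Others bid (6, 21): truth gives 0; no alternative beats it.
Others bid (6, 41): truth gives 0; no alternative beats it.
(Checking all 16 profiles: 4 have a profitable deviation, 12 do not.)

4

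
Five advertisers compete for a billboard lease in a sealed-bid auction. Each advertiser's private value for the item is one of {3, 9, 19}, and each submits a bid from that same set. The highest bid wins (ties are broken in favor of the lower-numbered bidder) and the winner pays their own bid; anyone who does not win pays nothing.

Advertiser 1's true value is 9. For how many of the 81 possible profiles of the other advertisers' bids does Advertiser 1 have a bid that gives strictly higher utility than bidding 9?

1

Others bid (3, 3, 3, 3): truth gives 0; bid 3 gives 6 > 0. Violating.
Others bid (3, 3, 3, 9): truth gives 0; no alternative beats it.
Others bid (3, 3, 3, 19): truth gives 0; no alternative beats it.
(Checking all 81 profiles: 1 has a profitable deviation, 80 do not.)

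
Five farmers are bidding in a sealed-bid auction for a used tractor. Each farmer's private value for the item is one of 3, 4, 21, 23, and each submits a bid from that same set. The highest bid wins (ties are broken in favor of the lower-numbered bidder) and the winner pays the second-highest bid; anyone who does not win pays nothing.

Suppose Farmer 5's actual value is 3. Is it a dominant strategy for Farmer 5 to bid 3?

Check each profile of the others' bids and compare truth against every alternative bid.
Others bid (3, 3, 3, 3): truth gives 0, best alternative gives 0.
Others bid (3, 3, 3, 4): truth gives 0, best alternative gives 0.
Others bid (3, 3, 3, 21): truth gives 0, best alternative gives 0.
Others bid (3, 3, 3, 23): truth gives 0, best alternative gives 0.
Others bid (3, 3, 4, 3): truth gives 0, best alternative gives 0.
Others bid (3, 3, 4, 4): truth gives 0, best alternative gives 0.
(Remaining 250 profiles checked similarly; truth is weakly best in each.)
In every case the truthful bid is at least as good as any alternative, so it is a dominant strategy.

Yes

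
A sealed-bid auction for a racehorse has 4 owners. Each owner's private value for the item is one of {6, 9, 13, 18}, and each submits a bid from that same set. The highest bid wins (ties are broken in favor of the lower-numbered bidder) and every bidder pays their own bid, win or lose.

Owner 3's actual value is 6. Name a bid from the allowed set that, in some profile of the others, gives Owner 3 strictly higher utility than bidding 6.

Suppose Owner 1 bids 6, Owner 2 bids 6 and Owner 4 bids 6.
Bid 6: loses but pays 6, utility -6.
Bid 9: wins, pays 9, utility 6 - 9 = -3.
So bidding 9 beats truth here (-3 > -6).

9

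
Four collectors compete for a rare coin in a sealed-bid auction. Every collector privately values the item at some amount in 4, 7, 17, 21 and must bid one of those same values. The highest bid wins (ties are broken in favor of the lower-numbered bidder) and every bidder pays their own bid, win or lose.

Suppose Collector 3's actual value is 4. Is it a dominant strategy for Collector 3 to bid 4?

No

Consider the case where Collector 1 bids 4, Collector 2 bids 4 and Collector 4 bids 4.
Truthful bid 4: loses but pays 4, utility -4.
Bid 7 instead: wins, pays 7, utility 4 - 7 = -3.
Since -3 > -4, bidding 7 is strictly better here, so truthful bidding is not dominant.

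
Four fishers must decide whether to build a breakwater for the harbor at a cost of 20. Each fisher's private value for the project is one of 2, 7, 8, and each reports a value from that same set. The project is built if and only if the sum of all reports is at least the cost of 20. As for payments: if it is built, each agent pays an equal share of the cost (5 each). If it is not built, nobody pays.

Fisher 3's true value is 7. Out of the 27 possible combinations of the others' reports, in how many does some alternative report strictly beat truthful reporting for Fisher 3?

3

Others report (2, 2, 8): truth gives 0; report 8 gives 2 > 0. Violating.
Others report (2, 8, 2): truth gives 0; report 8 gives 2 > 0. Violating.
Others report (8, 2, 2): truth gives 0; report 8 gives 2 > 0. Violating.
Others report (2, 2, 2): truth gives 0; no alternative beats it.
Others report (2, 2, 7): truth gives 0; no alternative beats it.
(Checking all 27 profiles: 3 have a profitable deviation, 24 do not.)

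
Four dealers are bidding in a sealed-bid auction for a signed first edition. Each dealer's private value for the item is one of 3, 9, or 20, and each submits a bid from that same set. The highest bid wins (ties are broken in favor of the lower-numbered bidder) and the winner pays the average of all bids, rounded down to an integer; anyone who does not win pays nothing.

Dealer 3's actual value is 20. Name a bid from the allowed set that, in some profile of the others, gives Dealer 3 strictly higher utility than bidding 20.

Suppose Dealer 1 bids 3, Dealer 2 bids 3 and Dealer 4 bids 3.
Bid 20: wins, pays 7, utility 20 - 7 = 13.
Bid 9: wins, pays 4, utility 20 - 4 = 16.
So bidding 9 beats truth here (16 > 13).

9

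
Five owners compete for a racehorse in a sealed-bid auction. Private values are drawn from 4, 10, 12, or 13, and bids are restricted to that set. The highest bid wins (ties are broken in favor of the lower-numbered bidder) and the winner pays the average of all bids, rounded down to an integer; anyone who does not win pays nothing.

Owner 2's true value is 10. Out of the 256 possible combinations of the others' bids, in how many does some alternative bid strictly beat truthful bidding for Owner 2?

Others bid (4, 4, 4, 12): truth gives 0; bid 12 gives 3 > 0. Violating.
Others bid (4, 4, 4, 13): truth gives 0; bid 13 gives 3 > 0. Violating.
Others bid (4, 4, 10, 12): truth gives 0; bid 12 gives 2 > 0. Violating.
Others bid (4, 4, 10, 13): truth gives 0; bid 13 gives 2 > 0. Violating.
Others bid (4, 4, 4, 4): truth gives 5; no alternative beats it.
Others bid (4, 4, 4, 10): truth gives 4; no alternative beats it.
(Checking all 256 profiles: 65 have a profitable deviation, 191 do not.)

65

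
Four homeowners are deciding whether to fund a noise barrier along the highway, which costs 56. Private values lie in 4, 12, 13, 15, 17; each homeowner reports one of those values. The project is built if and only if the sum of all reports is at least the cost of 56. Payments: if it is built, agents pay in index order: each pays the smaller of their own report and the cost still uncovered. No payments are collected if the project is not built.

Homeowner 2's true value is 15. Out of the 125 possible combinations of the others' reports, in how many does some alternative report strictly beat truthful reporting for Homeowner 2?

32

Others report (12, 15, 17): truth gives 0; report 12 gives 3 > 0. Violating.
Others report (12, 17, 15): truth gives 0; report 12 gives 3 > 0. Violating.
Others report (12, 17, 17): truth gives 0; report 12 gives 3 > 0. Violating.
Others report (13, 13, 17): truth gives 0; report 13 gives 2 > 0. Violating.
Others report (4, 4, 4): truth gives 0; no alternative beats it.
Others report (4, 4, 12): truth gives 0; no alternative beats it.
(Checking all 125 profiles: 32 have a profitable deviation, 93 do not.)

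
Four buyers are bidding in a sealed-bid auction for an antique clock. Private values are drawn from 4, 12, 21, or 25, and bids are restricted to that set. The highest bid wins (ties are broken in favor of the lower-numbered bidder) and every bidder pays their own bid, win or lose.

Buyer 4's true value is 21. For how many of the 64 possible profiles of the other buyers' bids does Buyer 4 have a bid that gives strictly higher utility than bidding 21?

Others bid (4, 4, 4): truth gives 0; bid 12 gives 9 > 0. Violating.
Others bid (4, 4, 21): truth gives -21; bid 4 gives -4 > -21. Violating.
Others bid (4, 4, 25): truth gives -21; bid 4 gives -4 > -21. Violating.
Others bid (4, 12, 21): truth gives -21; bid 4 gives -4 > -21. Violating.
Others bid (4, 4, 12): truth gives 0; no alternative beats it.
Others bid (4, 12, 4): truth gives 0; no alternative beats it.
(Checking all 64 profiles: 57 have a profitable deviation, 7 do not.)

57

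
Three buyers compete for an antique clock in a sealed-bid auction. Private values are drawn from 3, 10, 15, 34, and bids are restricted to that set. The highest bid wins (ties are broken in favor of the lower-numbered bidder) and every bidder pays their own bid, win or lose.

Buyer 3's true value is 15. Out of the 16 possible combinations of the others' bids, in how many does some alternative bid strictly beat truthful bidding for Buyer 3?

13

Others bid (3, 3): truth gives 0; bid 10 gives 5 > 0. Violating.
Others bid (3, 15): truth gives -15; bid 3 gives -3 > -15. Violating.
Others bid (3, 34): truth gives -15; bid 3 gives -3 > -15. Violating.
Others bid (10, 15): truth gives -15; bid 3 gives -3 > -15. Violating.
Others bid (3, 10): truth gives 0; no alternative beats it.
Others bid (10, 3): truth gives 0; no alternative beats it.
(Checking all 16 profiles: 13 have a profitable deviation, 3 do not.)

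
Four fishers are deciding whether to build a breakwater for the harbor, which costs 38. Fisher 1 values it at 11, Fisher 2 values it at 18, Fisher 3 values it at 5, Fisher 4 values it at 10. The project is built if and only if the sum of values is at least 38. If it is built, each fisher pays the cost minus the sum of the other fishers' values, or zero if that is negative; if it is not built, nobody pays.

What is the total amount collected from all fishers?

21

Total value 44 ≥ cost 38, so it is built.
Fisher 1: others sum to 33; max(0, 38 - 33) = 5.
Fisher 2: others sum to 26; max(0, 38 - 26) = 12.
Fisher 3: others sum to 39; max(0, 38 - 39) = 0.
Fisher 4: others sum to 34; max(0, 38 - 34) = 4.
Total collected = 5 + 12 + 0 + 4 = 21.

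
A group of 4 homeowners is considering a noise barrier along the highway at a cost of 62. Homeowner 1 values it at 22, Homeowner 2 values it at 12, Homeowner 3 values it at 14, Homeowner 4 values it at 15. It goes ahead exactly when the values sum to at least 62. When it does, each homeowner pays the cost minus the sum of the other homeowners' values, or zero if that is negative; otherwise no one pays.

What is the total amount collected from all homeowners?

Total value 63 ≥ cost 62, so it is built.
Homeowner 1: others sum to 41; max(0, 62 - 41) = 21.
Homeowner 2: others sum to 51; max(0, 62 - 51) = 11.
Homeowner 3: others sum to 49; max(0, 62 - 49) = 13.
Homeowner 4: others sum to 48; max(0, 62 - 48) = 14.
Total collected = 21 + 11 + 13 + 14 = 59.

59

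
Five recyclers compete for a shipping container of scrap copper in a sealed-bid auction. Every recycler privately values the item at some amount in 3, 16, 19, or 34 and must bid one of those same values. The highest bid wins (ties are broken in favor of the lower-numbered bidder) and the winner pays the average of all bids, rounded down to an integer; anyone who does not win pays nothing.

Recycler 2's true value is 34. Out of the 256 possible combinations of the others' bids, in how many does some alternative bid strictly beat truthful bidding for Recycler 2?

Others bid (3, 3, 3, 3): truth gives 25; bid 16 gives 29 > 25. Violating.
Others bid (3, 3, 3, 16): truth gives 23; bid 16 gives 26 > 23. Violating.
Others bid (3, 3, 3, 19): truth gives 22; bid 19 gives 25 > 22. Violating.
Others bid (3, 3, 16, 3): truth gives 23; bid 16 gives 26 > 23. Violating.
Others bid (3, 3, 3, 34): truth gives 19; no alternative beats it.
Others bid (3, 3, 16, 34): truth gives 16; no alternative beats it.
(Checking all 256 profiles: 54 have a profitable deviation, 202 do not.)

54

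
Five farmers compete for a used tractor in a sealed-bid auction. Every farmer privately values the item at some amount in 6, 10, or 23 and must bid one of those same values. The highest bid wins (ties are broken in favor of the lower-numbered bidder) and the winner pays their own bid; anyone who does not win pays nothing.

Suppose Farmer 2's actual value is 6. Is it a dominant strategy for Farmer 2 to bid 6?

Yes

Check each profile of the others' bids and compare truth against every alternative bid.
Others bid (6, 6, 6, 6): truth gives 0, best alternative gives -4.
Others bid (6, 6, 6, 10): truth gives 0, best alternative gives -4.
Others bid (6, 6, 10, 6): truth gives 0, best alternative gives -4.
Others bid (6, 6, 10, 10): truth gives 0, best alternative gives -4.
Others bid (6, 10, 6, 6): truth gives 0, best alternative gives -4.
Others bid (6, 10, 6, 10): truth gives 0, best alternative gives -4.
(Remaining 75 profiles checked similarly; truth is weakly best in each.)
In every case the truthful bid is at least as good as any alternative, so it is a dominant strategy.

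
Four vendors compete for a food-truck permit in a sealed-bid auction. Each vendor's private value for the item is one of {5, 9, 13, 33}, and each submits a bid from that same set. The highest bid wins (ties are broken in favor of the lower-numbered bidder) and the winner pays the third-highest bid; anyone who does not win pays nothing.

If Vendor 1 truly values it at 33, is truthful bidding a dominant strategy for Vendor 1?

Yes

Check each profile of the others' bids and compare truth against every alternative bid.
Others bid (5, 5, 33): truth gives 28, best alternative gives 0.
Others bid (5, 33, 5): truth gives 28, best alternative gives 0.
Others bid (33, 5, 5): truth gives 28, best alternative gives 0.
Others bid (5, 9, 33): truth gives 24, best alternative gives 0.
Others bid (5, 33, 9): truth gives 24, best alternative gives 0.
Others bid (9, 5, 33): truth gives 24, best alternative gives 0.
(Remaining 58 profiles checked similarly; truth is weakly best in each.)
In every case the truthful bid is at least as good as any alternative, so it is a dominant strategy.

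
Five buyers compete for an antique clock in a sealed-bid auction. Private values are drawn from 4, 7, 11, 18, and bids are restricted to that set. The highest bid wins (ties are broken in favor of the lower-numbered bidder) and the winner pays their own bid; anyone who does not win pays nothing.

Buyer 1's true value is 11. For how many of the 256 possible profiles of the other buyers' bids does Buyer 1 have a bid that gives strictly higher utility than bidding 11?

Others bid (4, 4, 4, 4): truth gives 0; bid 4 gives 7 > 0. Violating.
Others bid (4, 4, 4, 7): truth gives 0; bid 7 gives 4 > 0. Violating.
Others bid (4, 4, 7, 4): truth gives 0; bid 7 gives 4 > 0. Violating.
Others bid (4, 4, 7, 7): truth gives 0; bid 7 gives 4 > 0. Violating.
Others bid (4, 4, 4, 11): truth gives 0; no alternative beats it.
Others bid (4, 4, 4, 18): truth gives 0; no alternative beats it.
(Checking all 256 profiles: 16 have a profitable deviation, 240 do not.)

16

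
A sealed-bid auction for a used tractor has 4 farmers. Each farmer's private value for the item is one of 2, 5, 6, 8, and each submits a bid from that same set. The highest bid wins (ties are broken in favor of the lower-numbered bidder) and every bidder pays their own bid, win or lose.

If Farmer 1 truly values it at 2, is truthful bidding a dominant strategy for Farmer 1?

Yes

Check each profile of the others' bids and compare truth against every alternative bid.
Others bid (2, 2, 2): truth gives 0, best alternative gives -3.
Others bid (2, 2, 8): truth gives -2, best alternative gives -5.
Others bid (2, 5, 8): truth gives -2, best alternative gives -5.
Others bid (2, 6, 8): truth gives -2, best alternative gives -5.
Others bid (2, 8, 2): truth gives -2, best alternative gives -5.
Others bid (2, 8, 5): truth gives -2, best alternative gives -5.
(Remaining 58 profiles checked similarly; truth is weakly best in each.)
In every case the truthful bid is at least as good as any alternative, so it is a dominant strategy.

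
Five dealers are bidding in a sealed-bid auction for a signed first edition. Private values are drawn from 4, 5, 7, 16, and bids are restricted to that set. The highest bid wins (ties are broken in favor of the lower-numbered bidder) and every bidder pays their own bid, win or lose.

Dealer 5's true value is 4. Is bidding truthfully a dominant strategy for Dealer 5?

Consider the case where Dealer 1 bids 4, Dealer 2 bids 4, Dealer 3 bids 4 and Dealer 4 bids 4.
Truthful bid 4: loses but pays 4, utility -4.
Bid 5 instead: wins, pays 5, utility 4 - 5 = -1.
Since -1 > -4, bidding 5 is strictly better here, so truthful bidding is not dominant.

No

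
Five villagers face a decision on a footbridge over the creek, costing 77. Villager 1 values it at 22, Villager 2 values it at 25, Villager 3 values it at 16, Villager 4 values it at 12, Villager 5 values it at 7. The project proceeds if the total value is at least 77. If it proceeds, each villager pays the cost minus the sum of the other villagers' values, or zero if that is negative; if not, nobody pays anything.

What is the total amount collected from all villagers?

Total value 82 ≥ cost 77, so it is built.
Villager 1: others sum to 60; max(0, 77 - 60) = 17.
Villager 2: others sum to 57; max(0, 77 - 57) = 20.
Villager 3: others sum to 66; max(0, 77 - 66) = 11.
Villager 4: others sum to 70; max(0, 77 - 70) = 7.
Villager 5: others sum to 75; max(0, 77 - 75) = 2.
Total collected = 17 + 20 + 11 + 7 + 2 = 57.

57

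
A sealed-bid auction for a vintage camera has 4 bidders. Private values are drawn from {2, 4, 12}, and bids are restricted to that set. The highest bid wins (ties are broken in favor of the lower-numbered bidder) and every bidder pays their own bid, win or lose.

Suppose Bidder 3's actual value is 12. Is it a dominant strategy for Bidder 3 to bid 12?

No

Consider the case where Bidder 1 bids 2, Bidder 2 bids 2 and Bidder 4 bids 2.
Truthful bid 12: wins, pays 12, utility 12 - 12 = 0.
Bid 4 instead: wins, pays 4, utility 12 - 4 = 8.
Since 8 > 0, bidding 4 is strictly better here, so truthful bidding is not dominant.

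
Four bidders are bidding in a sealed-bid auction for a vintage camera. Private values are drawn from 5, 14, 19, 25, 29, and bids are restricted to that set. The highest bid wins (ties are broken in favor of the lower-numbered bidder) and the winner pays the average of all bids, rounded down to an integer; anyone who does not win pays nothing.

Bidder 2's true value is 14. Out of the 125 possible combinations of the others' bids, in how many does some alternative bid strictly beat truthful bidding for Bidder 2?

6

Others bid (5, 5, 19): truth gives 0; bid 19 gives 2 > 0. Violating.
Others bid (5, 19, 5): truth gives 0; bid 19 gives 2 > 0. Violating.
Others bid (14, 5, 5): truth gives 0; bid 19 gives 4 > 0. Violating.
Others bid (14, 5, 14): truth gives 0; bid 19 gives 1 > 0. Violating.
Others bid (5, 5, 5): truth gives 7; no alternative beats it.
Others bid (5, 5, 14): truth gives 5; no alternative beats it.
(Checking all 125 profiles: 6 have a profitable deviation, 119 do not.)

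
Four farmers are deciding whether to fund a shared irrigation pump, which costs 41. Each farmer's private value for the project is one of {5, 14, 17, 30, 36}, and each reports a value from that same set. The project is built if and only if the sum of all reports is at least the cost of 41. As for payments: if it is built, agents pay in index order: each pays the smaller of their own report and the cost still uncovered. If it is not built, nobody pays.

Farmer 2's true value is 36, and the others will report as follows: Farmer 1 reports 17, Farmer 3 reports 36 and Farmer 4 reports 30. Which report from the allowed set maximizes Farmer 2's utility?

Report 5: project built, pays 5, utility 36 - 5 = 31.
Report 14: project built, pays 14, utility 36 - 14 = 22.
Report 17: project built, pays 17, utility 36 - 17 = 19.
Report 30: project built, pays 24, utility 36 - 24 = 12.
Report 36: project built, pays 24, utility 36 - 24 = 12.
The best choice is 5 with utility 31.

5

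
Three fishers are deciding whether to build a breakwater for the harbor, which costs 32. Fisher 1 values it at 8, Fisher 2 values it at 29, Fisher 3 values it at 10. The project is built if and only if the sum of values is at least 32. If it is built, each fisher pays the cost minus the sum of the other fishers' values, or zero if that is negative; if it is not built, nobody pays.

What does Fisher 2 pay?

14

Total value 47 ≥ cost 32, so the project is built.
The other fishers' values sum to 18.
Cost minus that sum is 32 - 18 = 14.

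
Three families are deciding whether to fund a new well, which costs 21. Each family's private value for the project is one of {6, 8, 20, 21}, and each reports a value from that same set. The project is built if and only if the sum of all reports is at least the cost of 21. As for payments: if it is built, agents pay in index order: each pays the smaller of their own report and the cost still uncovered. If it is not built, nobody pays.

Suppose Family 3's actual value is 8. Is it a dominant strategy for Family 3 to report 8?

Check each profile of the others' reports and compare truth against every alternative report.
Others report (6, 20): truth gives 8, best alternative gives 8.
Others report (6, 21): truth gives 8, best alternative gives 8.
Others report (8, 20): truth gives 8, best alternative gives 8.
Others report (8, 21): truth gives 8, best alternative gives 8.
Others report (20, 6): truth gives 8, best alternative gives 8.
Others report (20, 8): truth gives 8, best alternative gives 8.
(Remaining 10 profiles checked similarly; truth is weakly best in each.)
In every case the truthful report is at least as good as any alternative, so it is a dominant strategy.

Yes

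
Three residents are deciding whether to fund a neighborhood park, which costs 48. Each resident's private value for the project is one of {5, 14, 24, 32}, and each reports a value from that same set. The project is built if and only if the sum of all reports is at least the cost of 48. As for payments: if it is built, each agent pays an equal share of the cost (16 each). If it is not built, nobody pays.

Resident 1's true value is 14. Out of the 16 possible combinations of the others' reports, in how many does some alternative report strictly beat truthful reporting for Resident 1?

Others report (5, 32): truth gives -2; report 5 gives 0 > -2. Violating.
Others report (14, 24): truth gives -2; report 5 gives 0 > -2. Violating.
Others report (24, 14): truth gives -2; report 5 gives 0 > -2. Violating.
Others report (32, 5): truth gives -2; report 5 gives 0 > -2. Violating.
Others report (5, 5): truth gives 0; no alternative beats it.
Others report (5, 14): truth gives 0; no alternative beats it.
(Checking all 16 profiles: 4 have a profitable deviation, 12 do not.)

4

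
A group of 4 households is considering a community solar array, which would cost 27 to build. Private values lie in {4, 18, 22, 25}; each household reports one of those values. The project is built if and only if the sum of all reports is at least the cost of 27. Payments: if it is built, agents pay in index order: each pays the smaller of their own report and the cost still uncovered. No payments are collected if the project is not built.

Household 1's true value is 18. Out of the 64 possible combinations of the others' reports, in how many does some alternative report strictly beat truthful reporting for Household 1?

63

Others report (4, 4, 18): truth gives 0; report 4 gives 14 > 0. Violating.
Others report (4, 4, 22): truth gives 0; report 4 gives 14 > 0. Violating.
Others report (4, 4, 25): truth gives 0; report 4 gives 14 > 0. Violating.
Others report (4, 18, 4): truth gives 0; report 4 gives 14 > 0. Violating.
Others report (4, 4, 4): truth gives 0; no alternative beats it.
(Checking all 64 profiles: 63 have a profitable deviation, 1 does not.)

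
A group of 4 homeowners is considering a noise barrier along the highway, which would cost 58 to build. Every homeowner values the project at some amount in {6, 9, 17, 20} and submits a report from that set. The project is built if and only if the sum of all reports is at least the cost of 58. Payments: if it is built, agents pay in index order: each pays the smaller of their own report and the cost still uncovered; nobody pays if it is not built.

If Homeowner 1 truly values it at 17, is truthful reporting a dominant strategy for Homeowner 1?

No

Consider the case where Homeowner 2 reports 9, Homeowner 3 reports 20 and Homeowner 4 reports 20.
Truthful report 17: project built, pays 17, utility 17 - 17 = 0.
Report 9 instead: project built, pays 9, utility 17 - 9 = 8.
Since 8 > 0, reporting 9 is strictly better here, so truthful reporting is not dominant.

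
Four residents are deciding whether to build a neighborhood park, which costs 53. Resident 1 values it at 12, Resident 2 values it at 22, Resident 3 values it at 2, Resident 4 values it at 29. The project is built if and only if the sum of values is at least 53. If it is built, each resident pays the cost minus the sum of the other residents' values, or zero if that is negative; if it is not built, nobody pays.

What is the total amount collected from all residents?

Total value 65 ≥ cost 53, so it is built.
Resident 1: others sum to 53; max(0, 53 - 53) = 0.
Resident 2: others sum to 43; max(0, 53 - 43) = 10.
Resident 3: others sum to 63; max(0, 53 - 63) = 0.
Resident 4: others sum to 36; max(0, 53 - 36) = 17.
Total collected = 0 + 10 + 0 + 17 = 27.

27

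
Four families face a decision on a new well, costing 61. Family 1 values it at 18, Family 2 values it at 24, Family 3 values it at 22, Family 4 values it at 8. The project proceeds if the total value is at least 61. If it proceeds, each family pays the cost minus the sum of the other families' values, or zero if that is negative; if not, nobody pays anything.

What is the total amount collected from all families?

Total value 72 ≥ cost 61, so it is built.
Family 1: others sum to 54; max(0, 61 - 54) = 7.
Family 2: others sum to 48; max(0, 61 - 48) = 13.
Family 3: others sum to 50; max(0, 61 - 50) = 11.
Family 4: others sum to 64; max(0, 61 - 64) = 0.
Total collected = 7 + 13 + 11 + 0 = 31.

31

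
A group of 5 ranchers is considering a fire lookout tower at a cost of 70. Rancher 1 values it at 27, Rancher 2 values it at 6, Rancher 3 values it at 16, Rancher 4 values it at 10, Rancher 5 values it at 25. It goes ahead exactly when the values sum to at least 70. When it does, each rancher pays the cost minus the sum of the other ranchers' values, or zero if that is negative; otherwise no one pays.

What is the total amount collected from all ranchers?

26

Total value 84 ≥ cost 70, so it is built.
Rancher 1: others sum to 57; max(0, 70 - 57) = 13.
Rancher 2: others sum to 78; max(0, 70 - 78) = 0.
Rancher 3: others sum to 68; max(0, 70 - 68) = 2.
Rancher 4: others sum to 74; max(0, 70 - 74) = 0.
Rancher 5: others sum to 59; max(0, 70 - 59) = 11.
Total collected = 13 + 0 + 2 + 0 + 11 = 26.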